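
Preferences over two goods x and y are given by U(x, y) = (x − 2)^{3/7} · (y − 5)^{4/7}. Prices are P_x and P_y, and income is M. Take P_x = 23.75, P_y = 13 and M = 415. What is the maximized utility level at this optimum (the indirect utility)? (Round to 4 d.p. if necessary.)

This is Cobb-Douglas in (x−2, y−5): tangency gives 3/7·P_y·(y−5) = 4/7·P_x·(x−2).
Substituting into the budget: x* = 2 + 3/7·(M − 2·P_x − 5·P_y)/P_x, and y* = 5 + 4/7·(…)/P_y.
Discretionary income = 415 − 2·23.75 − 5·13 = 302.5; x* = 2 + 3/7·302.5/23.75 = 7.4586; y* = 5 + 4/7·302.5/13 = 18.2967.
Utility at the optimum: U(7.4586, 18.2967) = 9.0789.

V = 9.0789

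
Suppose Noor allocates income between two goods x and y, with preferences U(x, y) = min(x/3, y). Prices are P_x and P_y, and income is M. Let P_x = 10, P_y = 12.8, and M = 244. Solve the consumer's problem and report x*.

Leontief preferences: the optimum is at the kink where x/3 = y/1, i.e. y = (1/3)·x.
Budget: P_x·x + P_y·(1/3)·x = M, so (3·P_x + P_y)·x = 3·M.
Demand: x*(P_x,P_y,M) = 3·M/(3·P_x + P_y), y* = M/(3·P_x + P_y).
Here 3·10 + 12.8 = 42.8, giving x* = 17.1028.

x* = 17.1028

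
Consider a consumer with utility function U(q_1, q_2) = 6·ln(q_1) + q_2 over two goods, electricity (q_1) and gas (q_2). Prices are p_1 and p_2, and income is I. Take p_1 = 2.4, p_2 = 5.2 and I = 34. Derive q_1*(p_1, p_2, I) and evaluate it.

q_1* = 13

Set MRS = p_1/p_2: (6/q_1)/1 = p_1/p_2.
So q_1*(p_1,p_2) = 6·p_2/p_1, independent of income; and q_2* = (I − 6·p_2)/p_2.
At the given prices: q_1* = 6·5.2/2.4 = 13.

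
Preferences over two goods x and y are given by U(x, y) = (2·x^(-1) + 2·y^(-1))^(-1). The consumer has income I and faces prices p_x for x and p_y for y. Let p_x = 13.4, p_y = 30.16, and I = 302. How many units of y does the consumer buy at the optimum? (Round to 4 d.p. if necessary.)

y* = 6.0084

From the CES first-order condition, (y/x)^(2) = p_x/p_y.
Solve for the ratio: y/x = [p_x/p_y]^(0.5).
Substitute y = (y/x)·x into the budget: x* = I/(p_x + p_y·(y/x)).
Numerically y/x = 0.666556, so x* = 302/(13.4 + 30.16·0.666556) = 9.014 and y* = 0.666556·9.014 = 6.0084.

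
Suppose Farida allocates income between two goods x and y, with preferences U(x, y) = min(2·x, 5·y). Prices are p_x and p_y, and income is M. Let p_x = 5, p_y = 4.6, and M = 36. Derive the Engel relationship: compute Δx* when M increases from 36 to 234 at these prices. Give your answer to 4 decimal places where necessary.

With perfect complements, no substitution: consume in ratio x:y = 5:2.
Budget: p_x·x + p_y·(2/5)·x = M, so (5·p_x + 2·p_y)·x = 5·M.
Demand: x*(p_x,p_y,M) = 5·M/(5·p_x + 2·p_y), y* = 2·M/(5·p_x + 2·p_y).
Here 5·5 + 2·4.6 = 34.2, giving x* = 5.2632.
At M' = 234: x* = 34.2105. Change: 34.2105 − 5.2632 = 28.9474.

Δx* = 28.9474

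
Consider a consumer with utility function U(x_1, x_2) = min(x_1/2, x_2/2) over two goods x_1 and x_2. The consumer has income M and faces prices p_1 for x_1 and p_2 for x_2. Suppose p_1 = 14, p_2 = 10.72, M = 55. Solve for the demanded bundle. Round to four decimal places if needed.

x_1* = 2.2249, x_2* = 2.2249

Demand: x_1*(p_1,p_2,M) = 2·M/(2·p_1 + 2·p_2), x_2* = 2·M/(2·p_1 + 2·p_2).
Here 2·14 + 2·10.72 = 49.44, giving x_1* = 2.2249 and x_2* = 2.2249.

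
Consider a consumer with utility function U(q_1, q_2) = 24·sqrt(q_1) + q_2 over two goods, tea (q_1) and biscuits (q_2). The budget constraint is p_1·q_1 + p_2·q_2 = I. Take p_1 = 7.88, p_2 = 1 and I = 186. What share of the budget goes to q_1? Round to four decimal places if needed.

Thus q_1* = (12·p_2/p_1)² — independent of I — with the rest of income spent on q_2.
Plugging in: q_1* = (12·1/7.88)² = 2.319, q_2* = 167.7259.
Expenditure on q_1: 7.88·2.319 = 18.2741; share = 0.0982.

share on q_1 = 0.0982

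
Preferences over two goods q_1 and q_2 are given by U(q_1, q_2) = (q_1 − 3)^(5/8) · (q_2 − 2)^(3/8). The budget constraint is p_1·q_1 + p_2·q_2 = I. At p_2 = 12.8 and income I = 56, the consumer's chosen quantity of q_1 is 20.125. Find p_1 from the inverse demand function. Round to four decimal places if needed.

MRS = (5/3)·(q_2−2)/(q_1−3). Tangency with p_1/p_2 gives q_2−2 = (3/5)·(p_1/p_2)·(q_1−3).
After buying the subsistence bundle (3, 2), a share 0.625 of the remaining income goes to q_1: q_1* = 3 + 0.625·(I − 3p_1 − 2p_2)/p_1.
Set q_1* = 20.125 in the demand function and solve for p_1: p_1 = 1.

p_1 = 1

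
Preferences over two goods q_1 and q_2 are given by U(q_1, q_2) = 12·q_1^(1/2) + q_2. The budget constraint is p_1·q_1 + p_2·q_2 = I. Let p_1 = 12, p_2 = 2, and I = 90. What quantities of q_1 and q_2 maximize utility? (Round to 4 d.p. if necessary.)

MU_q_1 = 6/√q_1, MU_q_2 = 1. Tangency: 6/√q_1 = p_1/p_2.
Solve: √q_1 = 6·p_2/p_1, so q_1*(p_1,p_2) = (6·p_2/p_1)², and q_2* = (I − p_1·q_1*)/p_2.
Plugging in: q_1* = (6·2/12)² = 1, q_2* = 39.

q_1* = 1, q_2* = 39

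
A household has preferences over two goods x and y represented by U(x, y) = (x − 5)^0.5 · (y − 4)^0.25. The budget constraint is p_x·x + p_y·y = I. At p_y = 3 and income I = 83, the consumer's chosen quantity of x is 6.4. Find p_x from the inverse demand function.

MRS = 2·(y−4)/(x−5). Tangency with p_x/p_y gives y−4 = (1/2)·(p_x/p_y)·(x−5).
After buying the subsistence bundle (5, 4), a share 2/3 of the remaining income goes to x: x* = 5 + 2/3·(I − 5p_x − 4p_y)/p_x.
Set x* = 6.4 in the demand function and solve for p_x: p_x = 10.

p_x = 10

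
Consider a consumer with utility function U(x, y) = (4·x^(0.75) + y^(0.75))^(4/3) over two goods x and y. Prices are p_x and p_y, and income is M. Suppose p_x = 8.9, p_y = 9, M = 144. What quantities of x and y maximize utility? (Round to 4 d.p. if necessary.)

MRS = MU_x/MU_y = 4·(y/x)^(0.25). Set equal to p_x/p_y.
Hence y/x = ((1/4)·p_x/p_y)^(1/(0.25)), i.e. raised to the 4 power.
With the ratio pinned down, the budget gives x* = M/(p_x + p_y·(y/x)) and y* = (y/x)·x*.
Numerically y/x = 0.003736, so x* = 144/(8.9 + 9·0.003736) = 16.1189 and y* = 0.003736·16.1189 = 0.0602.

x* = 16.1189, y* = 0.0602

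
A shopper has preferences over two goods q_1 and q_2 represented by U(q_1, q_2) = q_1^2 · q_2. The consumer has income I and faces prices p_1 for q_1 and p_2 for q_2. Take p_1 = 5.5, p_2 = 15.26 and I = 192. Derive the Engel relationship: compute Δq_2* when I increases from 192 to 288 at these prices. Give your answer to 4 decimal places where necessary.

Δq_2* = 2.097

Demand: q_1*(p_1,p_2,I) = 2/3·I/p_1 and q_2* = 1/3·I/p_2.
At p_1=5.5, p_2=15.26, I=192: q_2* = 1/3·192/15.26 = 4.194.
At I' = 288: q_2* = 6.291. Change: 6.291 − 4.194 = 2.097.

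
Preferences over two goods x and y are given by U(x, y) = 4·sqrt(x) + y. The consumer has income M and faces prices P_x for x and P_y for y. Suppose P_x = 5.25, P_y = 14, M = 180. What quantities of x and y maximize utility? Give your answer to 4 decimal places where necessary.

MU_x = 2/√x, MU_y = 1. Tangency: 2/√x = P_x/P_y.
Solve: √x = 2·P_y/P_x, so x*(P_x,P_y) = (2·P_y/P_x)², and y* = (M − P_x·x*)/P_y.
Plugging in: x* = (2·14/5.25)² = 28.4444, y* = 2.1905.

x* = 28.4444, y* = 2.1905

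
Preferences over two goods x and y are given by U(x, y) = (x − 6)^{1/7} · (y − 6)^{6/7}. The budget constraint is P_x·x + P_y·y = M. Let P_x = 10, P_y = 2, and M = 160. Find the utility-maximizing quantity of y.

y* = 43.7143

MRS = (1/6)·(y−6)/(x−6). Tangency with P_x/P_y gives y−6 = 6·(P_x/P_y)·(x−6).
After buying the subsistence bundle (6, 6), a share 1/7 of the remaining income goes to x: x* = 6 + 1/7·(M − 6P_x − 6P_y)/P_x.
Discretionary income = 160 − 6·10 − 6·2 = 88; y* = 6 + 6/7·88/2 = 43.7143.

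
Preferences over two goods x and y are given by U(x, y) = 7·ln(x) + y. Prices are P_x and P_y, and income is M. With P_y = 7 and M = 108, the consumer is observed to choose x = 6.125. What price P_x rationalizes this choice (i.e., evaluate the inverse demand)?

P_x = 8

MU_x = 7/x, MU_y = 1. Tangency: 7/x = P_x/P_y.
So x*(P_x,P_y) = 7·P_y/P_x, independent of income; and y* = (M − 7·P_y)/P_y.
Set x* = 6.125 in the demand function and solve for P_x: P_x = 8.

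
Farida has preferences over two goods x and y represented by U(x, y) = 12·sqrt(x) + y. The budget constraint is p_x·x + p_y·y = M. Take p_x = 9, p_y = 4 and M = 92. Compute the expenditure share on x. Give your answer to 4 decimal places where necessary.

Thus x* = (6·p_y/p_x)² — independent of M — with the rest of income spent on y.
Plugging in: x* = (6·4/9)² = 7.1111, y* = 7.
Expenditure on x: 9·7.1111 = 64; share = 0.6957.

share on x = 0.6957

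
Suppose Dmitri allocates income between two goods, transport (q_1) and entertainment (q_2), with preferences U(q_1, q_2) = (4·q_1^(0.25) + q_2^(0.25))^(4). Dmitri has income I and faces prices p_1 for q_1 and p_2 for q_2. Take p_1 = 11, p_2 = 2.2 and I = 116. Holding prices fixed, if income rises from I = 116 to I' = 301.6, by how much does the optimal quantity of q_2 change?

Δq_2* = 17.8992

MU_q_1 ∝ 4·q_1^(-0.75), MU_q_2 ∝ q_2^(-0.75), so MRS = 4·(q_2/q_1)^(0.75) = p_1/p_2.
Solve for the ratio: q_2/q_1 = [(1/4)·p_1/p_2]^(4/3).
With the ratio pinned down, the budget gives q_1* = I/(p_1 + p_2·(q_2/q_1)) and q_2* = (q_2/q_1)·q_1*.
Numerically q_2/q_1 = 1.346522, so q_1* = 116/(11 + 2.2·1.346522) = 8.3081 and q_2* = 1.346522·8.3081 = 11.187.
At I' = 301.6: q_2* = 29.0861. Change: 29.0861 − 11.187 = 17.8992.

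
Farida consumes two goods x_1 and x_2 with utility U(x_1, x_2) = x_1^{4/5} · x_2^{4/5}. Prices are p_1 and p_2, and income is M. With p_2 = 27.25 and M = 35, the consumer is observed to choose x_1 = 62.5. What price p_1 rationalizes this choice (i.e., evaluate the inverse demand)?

MU_x_1/MU_x_2 = (0.8·x_2)/(0.8·x_1); tangency sets this equal to p_1/p_2.
Rearranging, p_2·x_2 = p_1·x_1. Substituting into the budget gives p_1·x_1·(1 + 1) = M.
Demand: x_1*(p_1,p_2,M) = 0.5·M/p_1 and x_2* = 0.5·M/p_2.
Set x_1* = 62.5 in the demand function and solve for p_1: p_1 = 0.28.

p_1 = 0.28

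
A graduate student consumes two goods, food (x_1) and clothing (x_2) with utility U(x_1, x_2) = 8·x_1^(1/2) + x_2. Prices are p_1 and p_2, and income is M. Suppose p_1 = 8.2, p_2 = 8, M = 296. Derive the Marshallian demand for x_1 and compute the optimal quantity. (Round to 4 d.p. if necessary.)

x_1* = 15.229

Set MRS = p_1/p_2: 4·x_1^(−1/2) = p_1/p_2.
Solve: √x_1 = 4·p_2/p_1, so x_1*(p_1,p_2) = (4·p_2/p_1)², and x_2* = (M − p_1·x_1*)/p_2.
Plugging in: x_1* = (4·8/8.2)² = 15.229.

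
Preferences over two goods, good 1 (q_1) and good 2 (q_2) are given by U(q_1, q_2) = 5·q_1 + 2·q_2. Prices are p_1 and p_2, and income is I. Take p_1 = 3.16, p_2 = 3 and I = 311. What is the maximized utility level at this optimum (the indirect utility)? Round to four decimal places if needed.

Linear utility — the consumer picks whichever good has higher MU/price: 5/3.16 = 1.5823 vs 2/3 = 0.6667.
q_1 gives more utility per dollar, so spend all income on q_1: q_1* = I/p_1, q_2* = 0.
Numerically: q_1* = 98.4177, q_2* = 0.
Utility at the optimum: U(98.4177, 0) = 492.0886.

V = 492.0886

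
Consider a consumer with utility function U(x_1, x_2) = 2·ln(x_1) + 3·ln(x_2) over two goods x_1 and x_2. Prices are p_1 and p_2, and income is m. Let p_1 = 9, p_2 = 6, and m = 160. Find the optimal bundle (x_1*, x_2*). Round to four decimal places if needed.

x_1* = 7.1111, x_2* = 16

Tangency: MRS = (2/3)·x_2/x_1 = p_1/p_2.
So 2·p_2·x_2 = 3·p_1·x_1; combined with the budget, a share 0.4 of income goes to x_1.
Demand: x_1*(p_1,p_2,m) = 0.4·m/p_1 and x_2* = 0.6·m/p_2.
At p_1=9, p_2=6, m=160: x_1* = 0.4·160/9 = 7.1111, x_2* = 16.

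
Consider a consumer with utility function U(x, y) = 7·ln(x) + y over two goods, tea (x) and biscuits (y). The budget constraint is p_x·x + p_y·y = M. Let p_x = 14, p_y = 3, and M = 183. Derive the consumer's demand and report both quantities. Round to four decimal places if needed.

MU_x = 7/x, MU_y = 1. Tangency: 7/x = p_x/p_y.
So x*(p_x,p_y) = 7·p_y/p_x, independent of income; and y* = (M − 7·p_y)/p_y.
At the given prices: x* = 7·3/14 = 1.5, and y* = 54.

x* = 1.5, y* = 54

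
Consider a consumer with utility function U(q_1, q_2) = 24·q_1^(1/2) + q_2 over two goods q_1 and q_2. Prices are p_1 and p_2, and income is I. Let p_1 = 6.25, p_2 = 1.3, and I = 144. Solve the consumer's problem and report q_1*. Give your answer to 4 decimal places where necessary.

q_1* = 6.23

Utility is quasi-linear in q_2; the FOC for q_1 is 12/√q_1 = p_1/p_2.
Thus q_1* = (12·p_2/p_1)² — independent of I — with the rest of income spent on q_2.
Plugging in: q_1* = (12·1.3/6.25)² = 6.23.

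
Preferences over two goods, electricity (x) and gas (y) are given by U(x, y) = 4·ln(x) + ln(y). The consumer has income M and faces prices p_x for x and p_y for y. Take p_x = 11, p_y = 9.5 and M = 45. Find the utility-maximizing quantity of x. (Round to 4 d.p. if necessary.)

x* = 3.2727

Tangency: MRS = 4·y/x = p_x/p_y.
Rearranging, p_y·y = (1/4)·p_x·x. Substituting into the budget gives p_x·x·(1 + (1/4)) = M.
Demand: x*(p_x,p_y,M) = 0.8·M/p_x and y* = 0.2·M/p_y.
At p_x=11, p_y=9.5, M=45: x* = 0.8·45/11 = 3.2727.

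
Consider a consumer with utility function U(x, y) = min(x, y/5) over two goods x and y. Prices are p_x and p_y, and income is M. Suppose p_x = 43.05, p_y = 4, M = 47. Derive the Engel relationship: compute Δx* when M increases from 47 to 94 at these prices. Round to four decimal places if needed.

Δx* = 0.7454

Leontief preferences: the optimum is at the kink where x/1 = y/5, i.e. y = 5·x.
Budget: p_x·x + p_y·5·x = M, so (p_x + 5·p_y)·x = M.
Demand: x*(p_x,p_y,M) = M/(p_x + 5·p_y), y* = 5·M/(p_x + 5·p_y).
Here 43.05 + 5·4 = 63.05, giving x* = 0.7454.
At M' = 94: x* = 1.4909. Change: 1.4909 − 0.7454 = 0.7454.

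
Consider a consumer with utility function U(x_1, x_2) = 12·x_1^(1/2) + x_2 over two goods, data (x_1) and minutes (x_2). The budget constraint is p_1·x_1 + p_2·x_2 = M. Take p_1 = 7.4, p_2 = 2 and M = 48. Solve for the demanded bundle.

x_1* = 2.6297, x_2* = 14.2703

Set MRS = p_1/p_2: 6·x_1^(−1/2) = p_1/p_2.
Thus x_1* = (6·p_2/p_1)² — independent of M — with the rest of income spent on x_2.
Plugging in: x_1* = (6·2/7.4)² = 2.6297, x_2* = 14.2703.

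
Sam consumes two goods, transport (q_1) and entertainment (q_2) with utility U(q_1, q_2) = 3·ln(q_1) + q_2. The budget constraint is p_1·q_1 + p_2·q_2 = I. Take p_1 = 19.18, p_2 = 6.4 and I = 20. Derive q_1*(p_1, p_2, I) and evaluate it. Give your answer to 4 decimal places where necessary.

So q_1*(p_1,p_2) = 3·p_2/p_1, independent of income; and q_2* = (I − 3·p_2)/p_2.
At the given prices: q_1* = 3·6.4/19.18 = 1.001.

q_1* = 1.001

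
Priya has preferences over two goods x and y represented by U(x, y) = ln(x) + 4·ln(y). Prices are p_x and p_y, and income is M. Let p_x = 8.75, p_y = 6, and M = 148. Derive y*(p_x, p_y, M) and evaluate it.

y* = 19.7333

The MRS is (1/4)·y/x. Set MRS = p_x/p_y.
So p_y·y = 4·p_x·x; combined with the budget, a share 0.2 of income goes to x.
Demand: x*(p_x,p_y,M) = 0.2·M/p_x and y* = 0.8·M/p_y.
At p_x=8.75, p_y=6, M=148: y* = 0.8·148/6 = 19.7333.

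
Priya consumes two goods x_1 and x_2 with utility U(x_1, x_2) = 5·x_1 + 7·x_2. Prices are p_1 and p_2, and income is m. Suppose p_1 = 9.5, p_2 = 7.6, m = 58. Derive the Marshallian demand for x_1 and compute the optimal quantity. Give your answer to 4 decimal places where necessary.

x_2 gives more utility per dollar, so spend all income on x_2: x_2* = m/p_2, x_1* = 0.
Numerically: x_1* = 0, x_2* = 7.6316.

x_1* = 0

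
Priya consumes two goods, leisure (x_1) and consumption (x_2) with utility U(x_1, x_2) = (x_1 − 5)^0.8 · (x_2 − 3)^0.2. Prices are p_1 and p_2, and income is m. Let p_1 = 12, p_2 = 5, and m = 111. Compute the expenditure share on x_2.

share on x_2 = 0.2

Substituting into the budget: x_1* = 5 + 0.8·(m − 5·p_1 − 3·p_2)/p_1, and x_2* = 3 + 0.2·(…)/p_2.
Discretionary income = 111 − 5·12 − 3·5 = 36; x_1* = 5 + 0.8·36/12 = 7.4; x_2* = 3 + 0.2·36/5 = 4.44.
Expenditure on x_2: 5·4.44 = 22.2; share = 0.2.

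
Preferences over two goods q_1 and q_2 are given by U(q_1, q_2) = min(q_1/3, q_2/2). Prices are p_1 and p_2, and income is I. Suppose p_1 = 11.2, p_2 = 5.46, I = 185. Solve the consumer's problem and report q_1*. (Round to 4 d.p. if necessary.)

Demand: q_1*(p_1,p_2,I) = 3·I/(3·p_1 + 2·p_2), q_2* = 2·I/(3·p_1 + 2·p_2).
Here 3·11.2 + 2·5.46 = 44.52, giving q_1* = 12.4663.

q_1* = 12.4663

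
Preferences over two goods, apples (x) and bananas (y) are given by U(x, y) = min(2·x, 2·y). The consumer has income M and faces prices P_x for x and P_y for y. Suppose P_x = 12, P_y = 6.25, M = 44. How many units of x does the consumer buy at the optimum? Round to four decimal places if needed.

Here 2·12 + 2·6.25 = 36.5, giving x* = 2.411.

x* = 2.411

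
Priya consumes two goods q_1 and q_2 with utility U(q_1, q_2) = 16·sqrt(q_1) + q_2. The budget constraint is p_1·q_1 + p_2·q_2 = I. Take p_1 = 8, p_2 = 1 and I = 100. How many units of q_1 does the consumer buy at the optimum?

Utility is quasi-linear in q_2; the FOC for q_1 is 8/√q_1 = p_1/p_2.
Solve: √q_1 = 8·p_2/p_1, so q_1*(p_1,p_2) = (8·p_2/p_1)², and q_2* = (I − p_1·q_1*)/p_2.
Plugging in: q_1* = (8·1/8)² = 1.

q_1* = 1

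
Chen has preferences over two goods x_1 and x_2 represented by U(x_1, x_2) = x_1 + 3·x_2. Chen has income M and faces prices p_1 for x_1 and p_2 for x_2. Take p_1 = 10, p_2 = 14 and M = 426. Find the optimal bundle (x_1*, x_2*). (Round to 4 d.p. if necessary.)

x_2 gives more utility per dollar, so spend all income on x_2: x_2* = M/p_2, x_1* = 0.
Numerically: x_1* = 0, x_2* = 30.4286.

x_1* = 0, x_2* = 30.4286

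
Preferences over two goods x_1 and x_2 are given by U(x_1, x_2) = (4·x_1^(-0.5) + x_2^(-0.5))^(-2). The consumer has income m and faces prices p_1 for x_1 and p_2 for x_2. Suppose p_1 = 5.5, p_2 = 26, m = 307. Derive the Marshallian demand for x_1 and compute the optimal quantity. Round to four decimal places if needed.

x_1* = 33.5036

From the CES first-order condition, 4·(x_2/x_1)^(1.5) = p_1/p_2.
Hence x_2/x_1 = ((1/4)·p_1/p_2)^(1/(1.5)), i.e. raised to the 2/3 power.
With the ratio pinned down, the budget gives x_1* = m/(p_1 + p_2·(x_2/x_1)) and x_2* = (x_2/x_1)·x_1*.
Numerically x_2/x_1 = 0.140892, so x_1* = 307/(5.5 + 26·0.140892) = 33.5036.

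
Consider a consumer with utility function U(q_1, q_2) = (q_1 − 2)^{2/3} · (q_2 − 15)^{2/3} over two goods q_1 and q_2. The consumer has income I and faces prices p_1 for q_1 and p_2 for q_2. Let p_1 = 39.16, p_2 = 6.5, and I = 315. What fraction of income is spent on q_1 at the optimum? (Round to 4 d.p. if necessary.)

MRS = (q_2−15)/(q_1−2). Tangency with p_1/p_2 gives q_2−15 = (p_1/p_2)·(q_1−2).
Substituting into the budget: q_1* = 2 + 0.5·(I − 2·p_1 − 15·p_2)/p_1, and q_2* = 15 + 0.5·(…)/p_2.
Discretionary income = 315 − 2·39.16 − 15·6.5 = 139.18; q_1* = 2 + 0.5·139.18/39.16 = 3.7771; q_2* = 15 + 0.5·139.18/6.5 = 25.7062.
Expenditure on q_1: 39.16·3.7771 = 147.91; share = 0.4696.

share on q_1 = 0.4696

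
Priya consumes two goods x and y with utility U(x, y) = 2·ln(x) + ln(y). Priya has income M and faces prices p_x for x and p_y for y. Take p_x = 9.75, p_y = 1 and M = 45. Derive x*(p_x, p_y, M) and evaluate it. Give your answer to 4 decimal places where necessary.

x* = 3.0769

Demand: x*(p_x,p_y,M) = 2/3·M/p_x and y* = 1/3·M/p_y.
At p_x=9.75, p_y=1, M=45: x* = 2/3·45/9.75 = 3.0769.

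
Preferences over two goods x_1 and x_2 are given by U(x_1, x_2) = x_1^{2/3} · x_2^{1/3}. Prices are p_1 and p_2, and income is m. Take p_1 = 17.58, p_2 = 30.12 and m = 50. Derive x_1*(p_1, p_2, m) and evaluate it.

Tangency: MRS = 2·x_2/x_1 = p_1/p_2.
Rearranging, p_2·x_2 = (1/2)·p_1·x_1. Substituting into the budget gives p_1·x_1·(1 + (1/2)) = m.
Demand: x_1*(p_1,p_2,m) = 2/3·m/p_1 and x_2* = 1/3·m/p_2.
At p_1=17.58, p_2=30.12, m=50: x_1* = 2/3·50/17.58 = 1.8961.

x_1* = 1.8961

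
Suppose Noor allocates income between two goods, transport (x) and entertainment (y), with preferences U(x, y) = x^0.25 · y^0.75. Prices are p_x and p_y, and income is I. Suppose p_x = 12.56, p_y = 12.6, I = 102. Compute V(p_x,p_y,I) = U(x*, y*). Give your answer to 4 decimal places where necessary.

V = 4.617

Tangency: MRS = (1/3)·y/x = p_x/p_y.
Rearranging, p_y·y = 3·p_x·x. Substituting into the budget gives p_x·x·(1 + 3) = I.
Demand: x*(p_x,p_y,I) = 0.25·I/p_x and y* = 0.75·I/p_y.
At p_x=12.56, p_y=12.6, I=102: x* = 0.25·102/12.56 = 2.0303, y* = 6.0714.
Utility at the optimum: U(2.0303, 6.0714) = 4.617.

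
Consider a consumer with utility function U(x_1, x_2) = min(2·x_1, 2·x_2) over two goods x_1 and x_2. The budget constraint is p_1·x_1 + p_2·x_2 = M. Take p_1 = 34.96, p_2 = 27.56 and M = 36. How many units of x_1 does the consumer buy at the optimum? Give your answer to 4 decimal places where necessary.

x_1* = 0.5758

Demand: x_1*(p_1,p_2,M) = 2·M/(2·p_1 + 2·p_2), x_2* = 2·M/(2·p_1 + 2·p_2).
Here 2·34.96 + 2·27.56 = 125.04, giving x_1* = 0.5758.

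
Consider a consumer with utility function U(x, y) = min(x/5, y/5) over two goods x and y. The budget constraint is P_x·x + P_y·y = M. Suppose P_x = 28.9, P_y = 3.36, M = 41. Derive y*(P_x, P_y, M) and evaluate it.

y* = 1.2709

Demand: x*(P_x,P_y,M) = 5·M/(5·P_x + 5·P_y), y* = 5·M/(5·P_x + 5·P_y).
Here 5·28.9 + 5·3.36 = 161.3, giving y* = 1.2709.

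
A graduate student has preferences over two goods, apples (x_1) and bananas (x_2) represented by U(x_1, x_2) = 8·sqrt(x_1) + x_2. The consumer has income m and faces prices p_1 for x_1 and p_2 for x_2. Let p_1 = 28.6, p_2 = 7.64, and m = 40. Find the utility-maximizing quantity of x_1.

x_1* = 1.1418

Set MRS = p_1/p_2: 4·x_1^(−1/2) = p_1/p_2.
Thus x_1* = (4·p_2/p_1)² — independent of m — with the rest of income spent on x_2.
Plugging in: x_1* = (4·7.64/28.6)² = 1.1418.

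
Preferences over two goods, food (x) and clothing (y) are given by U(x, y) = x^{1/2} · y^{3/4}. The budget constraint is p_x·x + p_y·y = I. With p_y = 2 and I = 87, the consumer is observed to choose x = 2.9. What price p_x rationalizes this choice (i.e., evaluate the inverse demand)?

The MRS is (2/3)·y/x. Set MRS = p_x/p_y.
Rearranging, p_y·y = (3/2)·p_x·x. Substituting into the budget gives p_x·x·(1 + (3/2)) = I.
Demand: x*(p_x,p_y,I) = 0.4·I/p_x and y* = 0.6·I/p_y.
Set x* = 2.9 in the demand function and solve for p_x: p_x = 12.

p_x = 12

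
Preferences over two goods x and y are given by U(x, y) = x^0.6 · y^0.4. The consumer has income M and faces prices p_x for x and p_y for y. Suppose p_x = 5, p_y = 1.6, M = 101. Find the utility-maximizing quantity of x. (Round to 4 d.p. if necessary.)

The MRS is (3/2)·y/x. Set MRS = p_x/p_y.
Rearranging, p_y·y = (2/3)·p_x·x. Substituting into the budget gives p_x·x·(1 + (2/3)) = M.
Demand: x*(p_x,p_y,M) = 0.6·M/p_x and y* = 0.4·M/p_y.
At p_x=5, p_y=1.6, M=101: x* = 0.6·101/5 = 12.12.

x* = 12.12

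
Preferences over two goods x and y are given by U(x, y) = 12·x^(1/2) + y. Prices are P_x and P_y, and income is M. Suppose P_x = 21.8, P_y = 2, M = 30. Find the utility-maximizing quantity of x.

x* = 0.303

Set MRS = P_x/P_y: 6·x^(−1/2) = P_x/P_y.
Solve: √x = 6·P_y/P_x, so x*(P_x,P_y) = (6·P_y/P_x)², and y* = (M − P_x·x*)/P_y.
Plugging in: x* = (6·2/21.8)² = 0.303.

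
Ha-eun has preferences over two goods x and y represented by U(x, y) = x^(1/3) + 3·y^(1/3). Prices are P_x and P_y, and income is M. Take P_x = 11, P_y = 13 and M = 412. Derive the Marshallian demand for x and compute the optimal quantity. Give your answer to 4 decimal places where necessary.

x* = 6.4803

From the CES first-order condition, (1/3)·(y/x)^(2/3) = P_x/P_y.
Hence y/x = (3·P_x/P_y)^(1/(2/3)), i.e. raised to the 1.5 power.
Substitute y = (y/x)·x into the budget: x* = M/(P_x + P_y·(y/x)).
Numerically y/x = 4.044417, so x* = 412/(11 + 13·4.044417) = 6.4803.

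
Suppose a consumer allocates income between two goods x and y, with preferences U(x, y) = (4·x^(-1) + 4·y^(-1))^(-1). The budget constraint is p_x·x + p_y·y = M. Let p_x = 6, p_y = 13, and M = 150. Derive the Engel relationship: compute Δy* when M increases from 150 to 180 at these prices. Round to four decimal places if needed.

With the ratio pinned down, the budget gives x* = M/(p_x + p_y·(y/x)) and y* = (y/x)·x*.
Numerically y/x = 0.679366, so x* = 150/(6 + 13·0.679366) = 10.1134 and y* = 0.679366·10.1134 = 6.8707.
At M' = 180: y* = 8.2449. Change: 8.2449 − 6.8707 = 1.3741.

Δy* = 1.3741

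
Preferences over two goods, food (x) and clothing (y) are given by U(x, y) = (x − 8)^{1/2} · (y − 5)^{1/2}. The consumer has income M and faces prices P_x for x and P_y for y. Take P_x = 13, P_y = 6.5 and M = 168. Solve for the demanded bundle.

MRS = (y−5)/(x−8). Tangency with P_x/P_y gives y−5 = (P_x/P_y)·(x−8).
Substituting into the budget: x* = 8 + 0.5·(M − 8·P_x − 5·P_y)/P_x, and y* = 5 + 0.5·(…)/P_y.
Discretionary income = 168 − 8·13 − 5·6.5 = 31.5; x* = 8 + 0.5·31.5/13 = 9.2115; y* = 5 + 0.5·31.5/6.5 = 7.4231.

x* = 9.2115, y* = 7.4231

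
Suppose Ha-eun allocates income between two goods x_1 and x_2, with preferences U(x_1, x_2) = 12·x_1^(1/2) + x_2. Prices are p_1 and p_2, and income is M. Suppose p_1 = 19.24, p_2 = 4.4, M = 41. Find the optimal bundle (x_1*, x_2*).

Utility is quasi-linear in x_2; the FOC for x_1 is 6/√x_1 = p_1/p_2.
Thus x_1* = (6·p_2/p_1)² — independent of M — with the rest of income spent on x_2.
Plugging in: x_1* = (6·4.4/19.24)² = 1.8828, x_2* = 1.0853.

x_1* = 1.8828, x_2* = 1.0853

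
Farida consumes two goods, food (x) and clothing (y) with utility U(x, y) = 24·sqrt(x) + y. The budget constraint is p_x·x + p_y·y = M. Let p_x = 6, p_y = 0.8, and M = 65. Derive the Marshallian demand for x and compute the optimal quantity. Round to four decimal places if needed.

Utility is quasi-linear in y; the FOC for x is 12/√x = p_x/p_y.
Thus x* = (12·p_y/p_x)² — independent of M — with the rest of income spent on y.
Plugging in: x* = (12·0.8/6)² = 2.56.

x* = 2.56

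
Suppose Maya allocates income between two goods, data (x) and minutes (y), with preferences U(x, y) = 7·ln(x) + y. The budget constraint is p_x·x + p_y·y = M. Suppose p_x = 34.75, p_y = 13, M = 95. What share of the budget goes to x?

share on x = 0.9579

Set MRS = p_x/p_y: (7/x)/1 = p_x/p_y.
So x*(p_x,p_y) = 7·p_y/p_x, independent of income; and y* = (M − 7·p_y)/p_y.
At the given prices: x* = 7·13/34.75 = 2.6187, and y* = 0.3077.
Expenditure on x: 34.75·2.6187 = 91; share = 0.9579.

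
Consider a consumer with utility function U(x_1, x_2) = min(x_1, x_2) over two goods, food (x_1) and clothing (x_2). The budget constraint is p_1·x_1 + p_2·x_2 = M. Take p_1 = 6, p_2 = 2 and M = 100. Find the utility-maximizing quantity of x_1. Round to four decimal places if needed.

x_1* = 12.5

Demand: x_1*(p_1,p_2,M) = M/(p_1 + p_2), x_2* = M/(p_1 + p_2).
Here 6 + 2 = 8, giving x_1* = 12.5.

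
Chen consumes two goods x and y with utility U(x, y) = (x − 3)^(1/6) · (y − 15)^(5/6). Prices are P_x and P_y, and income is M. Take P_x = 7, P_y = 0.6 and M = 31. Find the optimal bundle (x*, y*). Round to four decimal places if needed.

x* = 3.0238, y* = 16.3889

MRS = (1/5)·(y−15)/(x−3). Tangency with P_x/P_y gives y−15 = 5·(P_x/P_y)·(x−3).
After buying the subsistence bundle (3, 15), a share 1/6 of the remaining income goes to x: x* = 3 + 1/6·(M − 3P_x − 15P_y)/P_x.
Discretionary income = 31 − 3·7 − 15·0.6 = 1; x* = 3 + 1/6·1/7 = 3.0238; y* = 15 + 5/6·1/0.6 = 16.3889.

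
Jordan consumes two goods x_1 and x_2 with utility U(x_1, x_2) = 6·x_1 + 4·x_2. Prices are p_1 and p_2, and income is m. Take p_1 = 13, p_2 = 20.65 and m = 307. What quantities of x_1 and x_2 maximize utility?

Linear utility — the consumer picks whichever good has higher MU/price: 6/13 = 0.4615 vs 4/20.65 = 0.1937.
x_1 gives more utility per dollar, so spend all income on x_1: x_1* = m/p_1, x_2* = 0.
Numerically: x_1* = 23.6154, x_2* = 0.

x_1* = 23.6154, x_2* = 0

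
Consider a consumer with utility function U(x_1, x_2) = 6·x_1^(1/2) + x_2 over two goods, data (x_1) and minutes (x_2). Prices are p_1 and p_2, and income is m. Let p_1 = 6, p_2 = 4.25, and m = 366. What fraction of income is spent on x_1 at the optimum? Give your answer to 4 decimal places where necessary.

share on x_1 = 0.074

MU_x_1 = 3/√x_1, MU_x_2 = 1. Tangency: 3/√x_1 = p_1/p_2.
Thus x_1* = (3·p_2/p_1)² — independent of m — with the rest of income spent on x_2.
Plugging in: x_1* = (3·4.25/6)² = 4.5156, x_2* = 79.7426.
Expenditure on x_1: 6·4.5156 = 27.0938; share = 0.074.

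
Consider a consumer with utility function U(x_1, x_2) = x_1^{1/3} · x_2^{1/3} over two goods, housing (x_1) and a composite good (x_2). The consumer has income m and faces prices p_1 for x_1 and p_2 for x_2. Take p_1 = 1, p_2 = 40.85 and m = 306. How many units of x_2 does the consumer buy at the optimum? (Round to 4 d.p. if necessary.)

MU_x_1/MU_x_2 = (1/3·x_2)/(1/3·x_1); tangency sets this equal to p_1/p_2.
So 1/3·p_2·x_2 = 1/3·p_1·x_1; combined with the budget, a share 0.5 of income goes to x_1.
Demand: x_1*(p_1,p_2,m) = 0.5·m/p_1 and x_2* = 0.5·m/p_2.
At p_1=1, p_2=40.85, m=306: x_2* = 0.5·306/40.85 = 3.7454.

x_2* = 3.7454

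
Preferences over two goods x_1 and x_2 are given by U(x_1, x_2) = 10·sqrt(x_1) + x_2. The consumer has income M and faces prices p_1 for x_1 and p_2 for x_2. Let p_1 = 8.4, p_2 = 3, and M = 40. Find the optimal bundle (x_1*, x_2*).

Set MRS = p_1/p_2: 5·x_1^(−1/2) = p_1/p_2.
Thus x_1* = (5·p_2/p_1)² — independent of M — with the rest of income spent on x_2.
Plugging in: x_1* = (5·3/8.4)² = 3.1888, x_2* = 4.4048.

x_1* = 3.1888, x_2* = 4.4048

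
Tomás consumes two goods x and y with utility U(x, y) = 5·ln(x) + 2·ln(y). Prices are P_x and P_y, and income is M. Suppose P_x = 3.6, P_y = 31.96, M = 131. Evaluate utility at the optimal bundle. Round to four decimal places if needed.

Demand: x*(P_x,P_y,M) = 5/7·M/P_x and y* = 2/7·M/P_y.
At P_x=3.6, P_y=31.96, M=131: x* = 5/7·131/3.6 = 25.9921, y* = 1.1711.
Utility at the optimum: U(25.9921, 1.1711) = 16.6049.

V = 16.6049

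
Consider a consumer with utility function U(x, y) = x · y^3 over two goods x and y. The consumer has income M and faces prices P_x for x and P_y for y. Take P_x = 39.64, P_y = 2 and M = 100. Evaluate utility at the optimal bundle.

MU_x/MU_y = (y)/(3·x); tangency sets this equal to P_x/P_y.
Rearranging, P_y·y = 3·P_x·x. Substituting into the budget gives P_x·x·(1 + 3) = M.
Demand: x*(P_x,P_y,M) = 0.25·M/P_x and y* = 0.75·M/P_y.
At P_x=39.64, P_y=2, M=100: x* = 0.25·100/39.64 = 0.6307, y* = 37.5.
Utility at the optimum: U(0.6307, 37.5) = 33258.3092.

V = 33258.3092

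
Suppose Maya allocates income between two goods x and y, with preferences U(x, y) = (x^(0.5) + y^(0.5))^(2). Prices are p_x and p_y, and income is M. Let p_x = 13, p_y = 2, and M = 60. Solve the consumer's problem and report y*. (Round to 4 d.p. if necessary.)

From the CES first-order condition, (y/x)^(0.5) = p_x/p_y.
Solve for the ratio: y/x = [p_x/p_y]^(2).
Substitute y = (y/x)·x into the budget: x* = M/(p_x + p_y·(y/x)).
Numerically y/x = 42.25, so x* = 60/(13 + 2·42.25) = 0.6154 and y* = 42.25·0.6154 = 26.

y* = 26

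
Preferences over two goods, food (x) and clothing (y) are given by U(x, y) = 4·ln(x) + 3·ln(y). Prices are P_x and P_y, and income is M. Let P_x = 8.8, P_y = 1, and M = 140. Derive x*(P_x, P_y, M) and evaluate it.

Tangency: MRS = (4/3)·y/x = P_x/P_y.
So 4·P_y·y = 3·P_x·x; combined with the budget, a share 4/7 of income goes to x.
Demand: x*(P_x,P_y,M) = 4/7·M/P_x and y* = 3/7·M/P_y.
At P_x=8.8, P_y=1, M=140: x* = 4/7·140/8.8 = 9.0909.

x* = 9.0909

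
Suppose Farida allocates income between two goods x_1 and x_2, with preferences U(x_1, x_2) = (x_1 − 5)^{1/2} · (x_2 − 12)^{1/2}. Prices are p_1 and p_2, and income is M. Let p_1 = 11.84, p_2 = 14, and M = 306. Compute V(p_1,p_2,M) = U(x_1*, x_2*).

Substituting into the budget: x_1* = 5 + 0.5·(M − 5·p_1 − 12·p_2)/p_1, and x_2* = 12 + 0.5·(…)/p_2.
Discretionary income = 306 − 5·11.84 − 12·14 = 78.8; x_1* = 5 + 0.5·78.8/11.84 = 8.3277; x_2* = 12 + 0.5·78.8/14 = 14.8143.
Utility at the optimum: U(8.3277, 14.8143) = 3.0602.

V = 3.0602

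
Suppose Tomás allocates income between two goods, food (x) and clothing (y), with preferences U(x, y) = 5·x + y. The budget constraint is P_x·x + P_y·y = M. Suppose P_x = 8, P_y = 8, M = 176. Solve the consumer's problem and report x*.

x* = 22

Perfect substitutes: compare marginal utility per dollar. 5/P_x vs 1/P_y → 0.625 vs 0.125.
x gives more utility per dollar, so spend all income on x: x* = M/P_x, y* = 0.
Numerically: x* = 22, y* = 0.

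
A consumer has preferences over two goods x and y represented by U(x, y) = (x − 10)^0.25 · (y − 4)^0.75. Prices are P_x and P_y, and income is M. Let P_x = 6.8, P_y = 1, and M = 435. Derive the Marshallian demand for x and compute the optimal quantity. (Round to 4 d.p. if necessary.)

x* = 23.3456

Let x' = x−10, y' = y−4. MRS = (1/3)·y'/x' = P_x/P_y.
After buying the subsistence bundle (10, 4), a share 0.25 of the remaining income goes to x: x* = 10 + 0.25·(M − 10P_x − 4P_y)/P_x.
Discretionary income = 435 − 10·6.8 − 4·1 = 363; x* = 10 + 0.25·363/6.8 = 23.3456.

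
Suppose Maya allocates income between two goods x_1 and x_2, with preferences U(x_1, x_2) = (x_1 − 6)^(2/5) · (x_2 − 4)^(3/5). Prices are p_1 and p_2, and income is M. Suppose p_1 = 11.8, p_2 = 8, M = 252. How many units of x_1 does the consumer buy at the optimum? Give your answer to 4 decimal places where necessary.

x_1* = 11.0576

This is Cobb-Douglas in (x_1−6, x_2−4): tangency gives 0.4·p_2·(x_2−4) = 0.6·p_1·(x_1−6).
After buying the subsistence bundle (6, 4), a share 0.4 of the remaining income goes to x_1: x_1* = 6 + 0.4·(M − 6p_1 − 4p_2)/p_1.
Discretionary income = 252 − 6·11.8 − 4·8 = 149.2; x_1* = 6 + 0.4·149.2/11.8 = 11.0576.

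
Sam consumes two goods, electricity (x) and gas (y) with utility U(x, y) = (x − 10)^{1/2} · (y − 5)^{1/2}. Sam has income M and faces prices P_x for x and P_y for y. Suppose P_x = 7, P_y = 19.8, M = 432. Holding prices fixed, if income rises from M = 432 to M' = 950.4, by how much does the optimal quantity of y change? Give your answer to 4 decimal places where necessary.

Δy* = 13.0909

This is Cobb-Douglas in (x−10, y−5): tangency gives 0.5·P_y·(y−5) = 0.5·P_x·(x−10).
After buying the subsistence bundle (10, 5), a share 0.5 of the remaining income goes to x: x* = 10 + 0.5·(M − 10P_x − 5P_y)/P_x.
Discretionary income = 432 − 10·7 − 5·19.8 = 263; y* = 5 + 0.5·263/19.8 = 11.6414.
At M' = 950.4: y* = 24.7323. Change: 24.7323 − 11.6414 = 13.0909.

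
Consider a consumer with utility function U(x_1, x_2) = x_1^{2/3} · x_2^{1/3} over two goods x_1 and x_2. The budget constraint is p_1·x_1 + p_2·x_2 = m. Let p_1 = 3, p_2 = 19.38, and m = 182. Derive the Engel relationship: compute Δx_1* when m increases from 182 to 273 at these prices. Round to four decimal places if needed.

The MRS is 2·x_2/x_1. Set MRS = p_1/p_2.
Rearranging, p_2·x_2 = (1/2)·p_1·x_1. Substituting into the budget gives p_1·x_1·(1 + (1/2)) = m.
Demand: x_1*(p_1,p_2,m) = 2/3·m/p_1 and x_2* = 1/3·m/p_2.
At p_1=3, p_2=19.38, m=182: x_1* = 2/3·182/3 = 40.4444.
At m' = 273: x_1* = 60.6667. Change: 60.6667 − 40.4444 = 20.2222.

Δx_1* = 20.2222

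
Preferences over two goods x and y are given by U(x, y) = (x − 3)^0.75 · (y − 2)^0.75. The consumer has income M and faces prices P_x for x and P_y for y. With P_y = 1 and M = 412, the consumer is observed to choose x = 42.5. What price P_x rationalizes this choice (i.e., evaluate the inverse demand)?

P_x = 5

This is Cobb-Douglas in (x−3, y−2): tangency gives 0.75·P_y·(y−2) = 0.75·P_x·(x−3).
Substituting into the budget: x* = 3 + 0.5·(M − 3·P_x − 2·P_y)/P_x, and y* = 2 + 0.5·(…)/P_y.
Set x* = 42.5 in the demand function and solve for P_x: P_x = 5.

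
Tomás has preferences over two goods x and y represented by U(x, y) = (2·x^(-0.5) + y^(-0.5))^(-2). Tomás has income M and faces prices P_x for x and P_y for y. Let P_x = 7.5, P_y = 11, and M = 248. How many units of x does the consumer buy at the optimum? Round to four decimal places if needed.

x* = 19.2725

Substitute y = (y/x)·x into the budget: x* = M/(P_x + P_y·(y/x)).
Numerically y/x = 0.488007, so x* = 248/(7.5 + 11·0.488007) = 19.2725.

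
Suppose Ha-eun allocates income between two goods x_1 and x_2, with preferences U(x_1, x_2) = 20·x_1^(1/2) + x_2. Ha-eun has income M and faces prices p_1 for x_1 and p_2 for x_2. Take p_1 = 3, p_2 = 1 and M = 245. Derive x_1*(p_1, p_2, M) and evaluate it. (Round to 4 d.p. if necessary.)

Utility is quasi-linear in x_2; the FOC for x_1 is 10/√x_1 = p_1/p_2.
Solve: √x_1 = 10·p_2/p_1, so x_1*(p_1,p_2) = (10·p_2/p_1)², and x_2* = (M − p_1·x_1*)/p_2.
Plugging in: x_1* = (10·1/3)² = 11.1111.

x_1* = 11.1111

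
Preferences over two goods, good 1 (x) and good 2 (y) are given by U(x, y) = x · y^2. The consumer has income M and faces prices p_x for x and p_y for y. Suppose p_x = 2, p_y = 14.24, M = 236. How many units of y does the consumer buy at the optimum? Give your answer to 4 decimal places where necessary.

y* = 11.0487

At p_x=2, p_y=14.24, M=236: y* = 2/3·236/14.24 = 11.0487.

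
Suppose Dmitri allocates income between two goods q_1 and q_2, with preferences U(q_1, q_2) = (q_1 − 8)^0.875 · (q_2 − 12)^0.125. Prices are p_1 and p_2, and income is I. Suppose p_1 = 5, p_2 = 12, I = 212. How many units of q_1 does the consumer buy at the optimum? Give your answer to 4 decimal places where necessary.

q_1* = 12.9

MRS = 7·(q_2−12)/(q_1−8). Tangency with p_1/p_2 gives q_2−12 = (1/7)·(p_1/p_2)·(q_1−8).
After buying the subsistence bundle (8, 12), a share 0.875 of the remaining income goes to q_1: q_1* = 8 + 0.875·(I − 8p_1 − 12p_2)/p_1.
Discretionary income = 212 − 8·5 − 12·12 = 28; q_1* = 8 + 0.875·28/5 = 12.9.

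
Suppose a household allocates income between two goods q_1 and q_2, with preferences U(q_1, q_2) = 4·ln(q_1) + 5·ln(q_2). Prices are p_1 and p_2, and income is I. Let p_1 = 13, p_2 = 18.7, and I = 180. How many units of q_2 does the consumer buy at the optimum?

The MRS is (4/5)·q_2/q_1. Set MRS = p_1/p_2.
So 4·p_2·q_2 = 5·p_1·q_1; combined with the budget, a share 4/9 of income goes to q_1.
Demand: q_1*(p_1,p_2,I) = 4/9·I/p_1 and q_2* = 5/9·I/p_2.
At p_1=13, p_2=18.7, I=180: q_2* = 5/9·180/18.7 = 5.3476.

q_2* = 5.3476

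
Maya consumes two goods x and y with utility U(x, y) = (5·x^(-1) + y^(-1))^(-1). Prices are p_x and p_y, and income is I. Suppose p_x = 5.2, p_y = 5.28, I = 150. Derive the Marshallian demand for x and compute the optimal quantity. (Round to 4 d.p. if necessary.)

x* = 19.8851

MRS = MU_x/MU_y = 5·(y/x)^(2). Set equal to p_x/p_y.
Solve for the ratio: y/x = [(1/5)·p_x/p_y]^(0.5).
With the ratio pinned down, the budget gives x* = I/(p_x + p_y·(y/x)) and y* = (y/x)·x*.
Numerically y/x = 0.443813, so x* = 150/(5.2 + 5.28·0.443813) = 19.8851.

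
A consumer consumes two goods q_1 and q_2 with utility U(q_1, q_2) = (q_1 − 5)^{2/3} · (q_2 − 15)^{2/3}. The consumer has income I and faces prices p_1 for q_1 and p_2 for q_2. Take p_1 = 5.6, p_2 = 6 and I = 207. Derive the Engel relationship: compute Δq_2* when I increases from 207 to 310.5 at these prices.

Δq_2* = 8.625

MRS = (q_2−15)/(q_1−5). Tangency with p_1/p_2 gives q_2−15 = (p_1/p_2)·(q_1−5).
Substituting into the budget: q_1* = 5 + 0.5·(I − 5·p_1 − 15·p_2)/p_1, and q_2* = 15 + 0.5·(…)/p_2.
Discretionary income = 207 − 5·5.6 − 15·6 = 89; q_2* = 15 + 0.5·89/6 = 22.4167.
At I' = 310.5: q_2* = 31.0417. Change: 31.0417 − 22.4167 = 8.625.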